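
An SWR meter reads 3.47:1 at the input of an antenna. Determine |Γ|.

|Γ| ≈ 0.553

|Γ| = (S − 1)/(S + 1) = (3.47 − 1)/(3.47 + 1) = 2.47/4.47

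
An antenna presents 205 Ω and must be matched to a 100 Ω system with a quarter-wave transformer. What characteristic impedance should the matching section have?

Z_qwt = √(Z_0·R_L) = √(100 × 205) = √20500

Z_qwt ≈ 143 Ω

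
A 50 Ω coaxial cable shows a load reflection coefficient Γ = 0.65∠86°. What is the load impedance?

Z_L = Z_0·(1 + Γ)/(1 − Γ) = 50·(1.05 + j0.648)/(0.955 − j0.648)

Z_L ≈ 21.7 + j48.7 Ω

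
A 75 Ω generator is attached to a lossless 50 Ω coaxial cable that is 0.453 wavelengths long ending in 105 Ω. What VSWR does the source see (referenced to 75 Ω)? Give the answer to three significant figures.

VSWR ≈ 1.61

βl = 2π × 0.453 = 163°
tan(βl) = -0.304
Z_in = Z_0·(Z_L + jZ_0·tanβl)/(Z_0 + jZ_L·tanβl) = 81.5 + j36.8 Ω
Γ_s = (Z_in − Z_s)/(Z_in + Z_s) = (6.47 + j36.8)/(156 + j36.8), |Γ_s| = 0.233
VSWR = (1 + |Γ_s|)/(1 − |Γ_s|)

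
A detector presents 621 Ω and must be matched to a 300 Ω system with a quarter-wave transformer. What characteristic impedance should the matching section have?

Z_qwt = √(Z_0·R_L) = √(300 × 621) = √186300

Z_qwt ≈ 432 Ω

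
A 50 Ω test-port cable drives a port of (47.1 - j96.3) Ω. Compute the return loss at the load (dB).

Γ = (-2.9 − j96.3)/(97.1 − j96.3), |Γ| = 0.704
RL = −20·log₁₀|Γ| = −20·log₁₀(0.704)

RL ≈ 3.04 dB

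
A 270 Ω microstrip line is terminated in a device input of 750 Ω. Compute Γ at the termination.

Γ = 0.471

Γ = (Z_L − Z_0)/(Z_L + Z_0) = (750 − 270)/(750 + 270) = 480/1020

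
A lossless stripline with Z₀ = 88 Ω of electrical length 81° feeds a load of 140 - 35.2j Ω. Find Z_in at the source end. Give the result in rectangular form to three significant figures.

Z_in ≈ 50.5 + j3.78 Ω

tan(βl) = tan(81°) = 6.31
Z_in = Z_0·(Z_L + jZ_0·tanβl)/(Z_0 + jZ_L·tanβl)
     = 88·(140 + j520)/(310 + j884)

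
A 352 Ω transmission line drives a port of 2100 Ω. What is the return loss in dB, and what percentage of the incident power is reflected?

RL ≈ 2.94 dB; 50.8% of incident power reflected

Γ = (2100 − 352)/(2100 + 352) = 0.713
RL = −20·log₁₀(0.713) = 2.94 dB
P_refl/P_inc = |Γ|² = 0.508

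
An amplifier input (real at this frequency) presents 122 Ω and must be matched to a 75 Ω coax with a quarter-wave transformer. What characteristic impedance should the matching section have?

Z_qwt = √(Z_0·R_L) = √(75 × 122) = √9150

Z_qwt ≈ 95.7 Ω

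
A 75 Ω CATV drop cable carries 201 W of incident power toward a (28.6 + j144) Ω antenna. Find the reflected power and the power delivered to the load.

P_reflected ≈ 146 W; P_delivered ≈ 54.8 W

|Γ| = |(-46.4 + j144)/(103.6 + j144)| = 0.853
|Γ|² = 0.727
P_refl = |Γ|²·P_inc = 146 W, P_del = (1 − |Γ|²)·P_inc = 54.8 W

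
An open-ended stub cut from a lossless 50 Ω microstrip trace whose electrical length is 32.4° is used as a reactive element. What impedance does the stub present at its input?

Z_in ≈ −j78.8 Ω

tan(βl) = 0.635
For an open-ended stub, Z_in = −jZ_0·cot(βl) = −jZ_0/tan(βl)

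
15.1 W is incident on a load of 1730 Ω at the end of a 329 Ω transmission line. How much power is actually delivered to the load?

P_delivered ≈ 8.11 W

Γ = (1730 − 329)/(1730 + 329) = 0.68
|Γ|² = 0.463
P_refl = |Γ|²·P_inc = 6.99 W, P_del = (1 − |Γ|²)·P_inc = 8.11 W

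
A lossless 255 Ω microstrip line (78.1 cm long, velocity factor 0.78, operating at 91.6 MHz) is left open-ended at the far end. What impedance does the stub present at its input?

Z_in ≈ +j93.1 Ω

λ = v/f = 0.78·c / 91.6 MHz = 2.55 m
βl = 2π·l/λ = 2π × 0.306 = 110°
tan(βl) = -2.74
For an open-ended stub, Z_in = −jZ_0·cot(βl) = −jZ_0/tan(βl)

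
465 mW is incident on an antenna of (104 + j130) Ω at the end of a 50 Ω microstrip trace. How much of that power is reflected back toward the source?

|Γ| = |(54 + j130)/(154 + j130)| = 0.698
|Γ|² = 0.488
P_refl = |Γ|²·P_inc = 227 mW, P_del = (1 − |Γ|²)·P_inc = 238 mW

P_reflected ≈ 227 mW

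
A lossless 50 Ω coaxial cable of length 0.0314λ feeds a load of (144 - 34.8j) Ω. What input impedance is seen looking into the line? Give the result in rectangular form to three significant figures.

Z_in ≈ 91.9 − j68.2 Ω

βl = 2π × 0.0314 = 11.3°
tan(βl) = tan(11.3°) = 0.2
Z_in = Z_0·(Z_L + jZ_0·tanβl)/(Z_0 + jZ_L·tanβl)
     = 50·(144 − j24.8)/(57 + j28.8)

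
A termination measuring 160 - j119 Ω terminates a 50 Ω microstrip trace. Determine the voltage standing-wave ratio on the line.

Γ = (Z_L − Z_0)/(Z_L + Z_0) = (110 − j119)/(210 − j119)
|Γ| = 162/241 = 0.671
VSWR = (1 + |Γ|)/(1 − |Γ|) = 1.67/0.329

VSWR ≈ 5.09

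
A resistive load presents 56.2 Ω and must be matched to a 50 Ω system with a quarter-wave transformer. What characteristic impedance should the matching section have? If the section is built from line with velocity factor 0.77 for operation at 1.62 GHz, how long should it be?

Z_qwt = √(Z_0·R_L) = √(50 × 56.2) = √2810
λ = 0.77·c/f = 0.143 m, so l = λ/4 = 0.0356 m

Z_qwt ≈ 53 Ω; length ≈ 3.56 cm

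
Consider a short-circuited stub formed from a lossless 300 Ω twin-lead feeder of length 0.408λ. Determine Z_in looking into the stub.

βl = 2π × 0.408 = 147°
tan(βl) = -0.652
For a short-circuited stub, Z_in = jZ_0·tan(βl)

Z_in ≈ −j196 Ω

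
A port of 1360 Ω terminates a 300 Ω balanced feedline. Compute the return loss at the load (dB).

Γ = (1360 − 300)/(1360 + 300) = 0.639
RL = −20·log₁₀|Γ| = −20·log₁₀(0.639)

RL ≈ 3.9 dB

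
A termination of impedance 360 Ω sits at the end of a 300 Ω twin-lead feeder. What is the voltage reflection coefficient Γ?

Γ = 0.0909

Γ = (Z_L − Z_0)/(Z_L + Z_0) = (360 − 300)/(360 + 300) = 60/660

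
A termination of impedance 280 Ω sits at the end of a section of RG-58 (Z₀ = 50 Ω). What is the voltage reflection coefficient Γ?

Γ = 0.697

Γ = (Z_L − Z_0)/(Z_L + Z_0) = (280 − 50)/(280 + 50) = 230/330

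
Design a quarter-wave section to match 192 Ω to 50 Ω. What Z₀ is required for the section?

Z_qwt ≈ 98 Ω

Z_qwt = √(Z_0·R_L) = √(50 × 192) = √9600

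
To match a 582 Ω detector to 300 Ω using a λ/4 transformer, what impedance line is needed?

Z_qwt ≈ 418 Ω

Z_qwt = √(Z_0·R_L) = √(300 × 582) = √174600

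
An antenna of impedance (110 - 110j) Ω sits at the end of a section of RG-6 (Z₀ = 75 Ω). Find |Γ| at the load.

Γ = (Z_L − Z_0)/(Z_L + Z_0) = (35 − j110)/(185 − j110)
|Γ| = 115/215

|Γ| ≈ 0.536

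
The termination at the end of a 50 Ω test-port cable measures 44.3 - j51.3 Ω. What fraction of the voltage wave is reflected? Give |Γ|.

Γ = (Z_L − Z_0)/(Z_L + Z_0) = (-5.7 − j51.3)/(94.3 − j51.3)
|Γ| = 51.6/107

|Γ| ≈ 0.481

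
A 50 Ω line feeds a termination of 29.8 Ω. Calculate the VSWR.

For a purely resistive load, VSWR = R_L/Z_0 or Z_0/R_L (whichever > 1) = 50/29.8

VSWR ≈ 1.68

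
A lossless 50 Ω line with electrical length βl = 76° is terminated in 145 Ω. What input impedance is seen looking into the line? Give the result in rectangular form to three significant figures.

Z_in ≈ 18.2 − j10.9 Ω

tan(βl) = tan(76°) = 4.01
Z_in = Z_0·(Z_L + jZ_0·tanβl)/(Z_0 + jZ_L·tanβl)
     = 50·(145 + j201)/(50 + j582)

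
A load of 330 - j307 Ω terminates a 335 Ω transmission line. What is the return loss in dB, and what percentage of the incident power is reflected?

Γ = (-5 − j307)/(665 − j307), |Γ| = 0.419
RL = −20·log₁₀(0.419) = 7.55 dB
P_refl/P_inc = |Γ|² = 0.176

RL ≈ 7.55 dB; 17.6% of incident power reflected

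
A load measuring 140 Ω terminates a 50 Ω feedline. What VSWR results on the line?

VSWR ≈ 2.8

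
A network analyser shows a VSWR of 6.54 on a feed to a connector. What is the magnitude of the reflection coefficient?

|Γ| ≈ 0.735

|Γ| = (S − 1)/(S + 1) = (6.54 − 1)/(6.54 + 1) = 5.54/7.54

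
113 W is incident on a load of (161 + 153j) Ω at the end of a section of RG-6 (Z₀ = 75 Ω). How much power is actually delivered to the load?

|Γ| = |(86 + j153)/(236 + j153)| = 0.624
|Γ|² = 0.389
P_refl = |Γ|²·P_inc = 44 W, P_del = (1 − |Γ|²)·P_inc = 69 W

P_delivered ≈ 69 W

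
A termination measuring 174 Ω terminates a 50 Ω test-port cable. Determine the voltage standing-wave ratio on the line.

Γ = (174 − 50)/(174 + 50) = 0.554
VSWR = (1 + 0.554)/(1 − 0.554)

VSWR ≈ 3.48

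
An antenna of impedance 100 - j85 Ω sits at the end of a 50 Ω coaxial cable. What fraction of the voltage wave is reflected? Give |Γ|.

Γ = (Z_L − Z_0)/(Z_L + Z_0) = (50 − j85)/(150 − j85)
|Γ| = 98.6/172

|Γ| ≈ 0.572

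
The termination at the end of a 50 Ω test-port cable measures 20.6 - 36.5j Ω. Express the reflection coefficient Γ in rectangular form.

Γ = (Z_L − Z_0)/(Z_L + Z_0) = (-29.4 − j36.5)/(70.6 − j36.5)

Γ ≈ -0.118 − j0.578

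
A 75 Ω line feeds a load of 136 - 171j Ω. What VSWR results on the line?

VSWR ≈ 5.03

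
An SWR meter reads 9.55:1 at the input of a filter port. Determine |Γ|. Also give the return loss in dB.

|Γ| = (S − 1)/(S + 1) = (9.55 − 1)/(9.55 + 1) = 8.55/10.6
RL = −20·log₁₀|Γ| = −20·log₁₀(0.81)

|Γ| ≈ 0.81; return loss ≈ 1.83 dB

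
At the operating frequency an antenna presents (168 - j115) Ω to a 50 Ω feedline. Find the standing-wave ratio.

VSWR ≈ 5.03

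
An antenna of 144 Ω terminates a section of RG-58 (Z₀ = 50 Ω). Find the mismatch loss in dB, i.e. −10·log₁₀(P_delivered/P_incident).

Γ = (144 − 50)/(144 + 50) = 0.485
|Γ|² = 0.235, so P_del/P_inc = 1 − |Γ|² = 0.765
ML = −10·log₁₀(1 − |Γ|²)

mismatch loss ≈ 1.16 dB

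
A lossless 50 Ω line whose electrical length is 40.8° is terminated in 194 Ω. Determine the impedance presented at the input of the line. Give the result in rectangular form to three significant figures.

Z_in ≈ 27.7 − j49.7 Ω

tan(βl) = tan(40.8°) = 0.863
Z_in = Z_0·(Z_L + jZ_0·tanβl)/(Z_0 + jZ_L·tanβl)
     = 50·(194 + j43.2)/(50 + j167)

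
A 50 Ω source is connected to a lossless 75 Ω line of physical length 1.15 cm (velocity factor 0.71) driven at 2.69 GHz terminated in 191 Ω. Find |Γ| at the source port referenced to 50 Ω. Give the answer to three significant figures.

λ = v/f = 0.71·c / 2.69 GHz = 0.0792 m
βl = 2π·l/λ = 2π × 0.145 = 52.3°
tan(βl) = 1.29
Z_in = Z_0·(Z_L + jZ_0·tanβl)/(Z_0 + jZ_L·tanβl) = 43.1 − j44.9 Ω
Γ_s = (Z_in − Z_s)/(Z_in + Z_s) = (-6.91 − j44.9)/(93.1 − j44.9), |Γ_s| = 0.44

|Γ| ≈ 0.44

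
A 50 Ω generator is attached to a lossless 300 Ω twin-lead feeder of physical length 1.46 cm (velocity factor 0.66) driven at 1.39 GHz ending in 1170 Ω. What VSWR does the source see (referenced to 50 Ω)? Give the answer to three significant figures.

VSWR ≈ 15.7

λ = v/f = 0.66·c / 1.39 GHz = 0.142 m
βl = 2π·l/λ = 2π × 0.102 = 36.9°
tan(βl) = 0.751
Z_in = Z_0·(Z_L + jZ_0·tanβl)/(Z_0 + jZ_L·tanβl) = 191 − j334 Ω
Γ_s = (Z_in − Z_s)/(Z_in + Z_s) = (141 − j334)/(241 − j334), |Γ_s| = 0.88
VSWR = (1 + |Γ_s|)/(1 − |Γ_s|)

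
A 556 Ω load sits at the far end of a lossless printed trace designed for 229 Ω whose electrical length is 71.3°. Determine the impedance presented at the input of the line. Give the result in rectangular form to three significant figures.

Z_in ≈ 103 − j63.1 Ω

tan(βl) = tan(71.3°) = 2.95
Z_in = Z_0·(Z_L + jZ_0·tanβl)/(Z_0 + jZ_L·tanβl)
     = 229·(556 + j677)/(229 + j1640)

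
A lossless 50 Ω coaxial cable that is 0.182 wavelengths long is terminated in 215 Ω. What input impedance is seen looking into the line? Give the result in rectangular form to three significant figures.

βl = 2π × 0.182 = 65.5°
tan(βl) = tan(65.5°) = 2.2
Z_in = Z_0·(Z_L + jZ_0·tanβl)/(Z_0 + jZ_L·tanβl)
     = 50·(215 + j110)/(50 + j472)

Z_in ≈ 13.9 − j21.3 Ω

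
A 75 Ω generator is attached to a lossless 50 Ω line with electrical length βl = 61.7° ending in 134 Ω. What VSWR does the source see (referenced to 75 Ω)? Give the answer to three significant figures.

VSWR ≈ 3.56

tan(βl) = 1.86
Z_in = Z_0·(Z_L + jZ_0·tanβl)/(Z_0 + jZ_L·tanβl) = 23.1 − j22.3 Ω
Γ_s = (Z_in − Z_s)/(Z_in + Z_s) = (-51.9 − j22.3)/(98.1 − j22.3), |Γ_s| = 0.561
VSWR = (1 + |Γ_s|)/(1 − |Γ_s|)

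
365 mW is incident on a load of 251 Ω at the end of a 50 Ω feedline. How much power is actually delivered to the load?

P_delivered ≈ 202 mW

Γ = (251 − 50)/(251 + 50) = 0.668
|Γ|² = 0.446
P_refl = |Γ|²·P_inc = 163 mW, P_del = (1 − |Γ|²)·P_inc = 202 mW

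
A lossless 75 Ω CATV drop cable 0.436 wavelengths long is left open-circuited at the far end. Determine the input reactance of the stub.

X_in ≈ 176 Ω (inductive)

βl = 2π × 0.436 = 157°
tan(βl) = -0.425
For an open-circuited stub, Z_in = −jZ_0·cot(βl) = −jZ_0/tan(βl)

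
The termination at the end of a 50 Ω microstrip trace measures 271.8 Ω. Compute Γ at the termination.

Γ = 0.689

Γ = (Z_L − Z_0)/(Z_L + Z_0) = (271.8 − 50)/(271.8 + 50) = 221.8/321.8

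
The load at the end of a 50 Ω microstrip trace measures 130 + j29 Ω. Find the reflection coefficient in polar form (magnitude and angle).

Γ ≈ 0.467 ∠ 10.8°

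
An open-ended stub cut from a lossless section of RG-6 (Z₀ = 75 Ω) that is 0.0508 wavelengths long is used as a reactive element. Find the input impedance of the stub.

Z_in ≈ −j227 Ω

βl = 2π × 0.0508 = 18.3°
tan(βl) = 0.33
For an open-ended stub, Z_in = −jZ_0·cot(βl) = −jZ_0/tan(βl)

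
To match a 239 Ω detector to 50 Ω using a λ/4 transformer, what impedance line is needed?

Z_qwt ≈ 109 Ω

Z_qwt = √(Z_0·R_L) = √(50 × 239) = √11950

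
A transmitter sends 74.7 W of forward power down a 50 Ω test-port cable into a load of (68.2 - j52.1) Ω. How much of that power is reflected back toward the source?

P_reflected ≈ 13.6 W

|Γ| = |(18.2 − j52.1)/(118.2 − j52.1)| = 0.427
|Γ|² = 0.183
P_refl = |Γ|²·P_inc = 13.6 W, P_del = (1 − |Γ|²)·P_inc = 61.1 W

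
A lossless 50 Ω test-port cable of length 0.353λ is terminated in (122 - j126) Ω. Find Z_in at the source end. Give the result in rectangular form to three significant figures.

βl = 2π × 0.353 = 127°
tan(βl) = tan(127°) = -1.32
Z_in = Z_0·(Z_L + jZ_0·tanβl)/(Z_0 + jZ_L·tanβl)
     = 50·(122 − j192)/(-117 − j161)

Z_in ≈ 21.1 + j53.1 Ω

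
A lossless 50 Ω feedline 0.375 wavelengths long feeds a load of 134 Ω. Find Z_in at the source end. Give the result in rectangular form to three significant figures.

Z_in ≈ 32.8 + j37.8 Ω

βl = 2π × 0.375 = 135°
tan(βl) = tan(135°) = -1
Z_in = Z_0·(Z_L + jZ_0·tanβl)/(Z_0 + jZ_L·tanβl)
     = 50·(134 − j50)/(50 − j134)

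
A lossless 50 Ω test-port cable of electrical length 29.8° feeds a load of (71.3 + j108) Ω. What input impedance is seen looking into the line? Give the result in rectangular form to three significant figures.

tan(βl) = tan(29.8°) = 0.573
Z_in = Z_0·(Z_L + jZ_0·tanβl)/(Z_0 + jZ_L·tanβl)
     = 50·(71.3 + j137)/(-11.9 + j40.8)

Z_in ≈ 131 − j125 Ω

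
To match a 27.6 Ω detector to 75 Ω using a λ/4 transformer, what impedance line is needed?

Z_qwt ≈ 45.5 Ω

Z_qwt = √(Z_0·R_L) = √(75 × 27.6) = √2070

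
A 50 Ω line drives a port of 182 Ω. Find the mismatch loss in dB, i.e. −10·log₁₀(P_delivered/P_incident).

mismatch loss ≈ 1.7 dB

Γ = (182 − 50)/(182 + 50) = 0.569
|Γ|² = 0.324, so P_del/P_inc = 1 − |Γ|² = 0.676
ML = −10·log₁₀(1 − |Γ|²)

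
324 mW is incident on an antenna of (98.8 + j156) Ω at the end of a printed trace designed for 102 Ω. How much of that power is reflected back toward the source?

|Γ| = |(-3.2 + j156)/(200.8 + j156)| = 0.614
|Γ|² = 0.377
P_refl = |Γ|²·P_inc = 122 mW, P_del = (1 − |Γ|²)·P_inc = 202 mW

P_reflected ≈ 122 mW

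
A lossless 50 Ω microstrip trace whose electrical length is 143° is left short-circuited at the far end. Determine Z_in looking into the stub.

Z_in ≈ −j37.7 Ω

tan(βl) = -0.754
For a short-circuited stub, Z_in = jZ_0·tan(βl)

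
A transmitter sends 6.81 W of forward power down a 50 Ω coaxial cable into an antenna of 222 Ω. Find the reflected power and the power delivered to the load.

Γ = (222 − 50)/(222 + 50) = 0.632
|Γ|² = 0.4
P_refl = |Γ|²·P_inc = 2.72 W, P_del = (1 − |Γ|²)·P_inc = 4.09 W

P_reflected ≈ 2.72 W; P_delivered ≈ 4.09 W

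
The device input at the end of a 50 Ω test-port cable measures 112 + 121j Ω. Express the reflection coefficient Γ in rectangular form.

Γ ≈ 0.604 + j0.296

Γ = (Z_L − Z_0)/(Z_L + Z_0) = (62 + j121)/(162 + j121)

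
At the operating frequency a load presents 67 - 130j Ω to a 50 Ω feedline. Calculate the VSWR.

VSWR ≈ 6.99

Γ = (Z_L − Z_0)/(Z_L + Z_0) = (17 − j130)/(117 − j130)
|Γ| = 131/175 = 0.75
VSWR = (1 + |Γ|)/(1 − |Γ|) = 1.75/0.25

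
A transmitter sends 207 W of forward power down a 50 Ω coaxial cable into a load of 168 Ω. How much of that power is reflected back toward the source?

Γ = (168 − 50)/(168 + 50) = 0.541
|Γ|² = 0.293
P_refl = |Γ|²·P_inc = 60.6 W, P_del = (1 − |Γ|²)·P_inc = 146 W

P_reflected ≈ 60.6 W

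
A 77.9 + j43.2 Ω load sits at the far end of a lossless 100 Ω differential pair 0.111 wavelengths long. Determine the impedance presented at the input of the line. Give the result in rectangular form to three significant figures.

βl = 2π × 0.111 = 40°
tan(βl) = tan(40°) = 0.838
Z_in = Z_0·(Z_L + jZ_0·tanβl)/(Z_0 + jZ_L·tanβl)
     = 100·(77.9 + j127)/(63.8 + j65.3)

Z_in ≈ 159 + j36.2 Ω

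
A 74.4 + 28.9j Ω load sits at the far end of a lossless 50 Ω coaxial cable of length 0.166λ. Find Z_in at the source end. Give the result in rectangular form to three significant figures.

Z_in ≈ 45 − j29 Ω

βl = 2π × 0.166 = 59.8°
tan(βl) = tan(59.8°) = 1.72
Z_in = Z_0·(Z_L + jZ_0·tanβl)/(Z_0 + jZ_L·tanβl)
     = 50·(74.4 + j115)/(0.424 + j128)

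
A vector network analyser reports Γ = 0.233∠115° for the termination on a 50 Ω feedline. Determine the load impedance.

Z_L ≈ 37.8 + j16.9 Ω

Z_L = Z_0·(1 + Γ)/(1 − Γ) = 50·(0.902 + j0.211)/(1.1 − j0.211)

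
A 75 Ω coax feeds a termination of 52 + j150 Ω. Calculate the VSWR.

Γ = (Z_L − Z_0)/(Z_L + Z_0) = (-23 + j150)/(127 + j150)
|Γ| = 152/197 = 0.772
VSWR = (1 + |Γ|)/(1 − |Γ|) = 1.77/0.228

VSWR ≈ 7.78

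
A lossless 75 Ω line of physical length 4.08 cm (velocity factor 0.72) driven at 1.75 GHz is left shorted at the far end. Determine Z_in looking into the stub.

λ = v/f = 0.72·c / 1.75 GHz = 0.123 m
βl = 2π·l/λ = 2π × 0.331 = 119°
tan(βl) = -1.8
For a shorted stub, Z_in = jZ_0·tan(βl)

Z_in ≈ −j135 Ω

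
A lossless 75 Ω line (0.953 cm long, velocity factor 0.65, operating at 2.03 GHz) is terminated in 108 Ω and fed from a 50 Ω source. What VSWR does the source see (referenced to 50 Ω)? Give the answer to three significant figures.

VSWR ≈ 1.88

λ = v/f = 0.65·c / 2.03 GHz = 0.0961 m
βl = 2π·l/λ = 2π × 0.0992 = 35.7°
tan(βl) = 0.719
Z_in = Z_0·(Z_L + jZ_0·tanβl)/(Z_0 + jZ_L·tanβl) = 79.1 − j27.9 Ω
Γ_s = (Z_in − Z_s)/(Z_in + Z_s) = (29.1 − j27.9)/(129 − j27.9), |Γ_s| = 0.305
VSWR = (1 + |Γ_s|)/(1 − |Γ_s|)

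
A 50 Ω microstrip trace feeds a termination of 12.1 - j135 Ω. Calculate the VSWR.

VSWR ≈ 34.5

Γ = (Z_L − Z_0)/(Z_L + Z_0) = (-37.9 − j135)/(62.1 − j135)
|Γ| = 140/149 = 0.944
VSWR = (1 + |Γ|)/(1 − |Γ|) = 1.94/0.0564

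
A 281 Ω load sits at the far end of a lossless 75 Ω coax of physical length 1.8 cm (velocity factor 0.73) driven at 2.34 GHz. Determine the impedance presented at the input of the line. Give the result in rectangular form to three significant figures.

Z_in ≈ 22.7 − j26.1 Ω

λ = v/f = 0.73·c / 2.34 GHz = 0.0936 m
βl = 2π·l/λ = 2π × 0.192 = 69.2°
tan(βl) = tan(69.2°) = 2.64
Z_in = Z_0·(Z_L + jZ_0·tanβl)/(Z_0 + jZ_L·tanβl)
     = 75·(281 + j198)/(75 + j741)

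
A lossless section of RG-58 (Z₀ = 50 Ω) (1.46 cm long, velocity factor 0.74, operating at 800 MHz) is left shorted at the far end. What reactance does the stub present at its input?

λ = v/f = 0.74·c / 800 MHz = 0.278 m
βl = 2π·l/λ = 2π × 0.0526 = 18.9°
tan(βl) = 0.343
For a shorted stub, Z_in = jZ_0·tan(βl)

X_in ≈ 17.2 Ω (inductive)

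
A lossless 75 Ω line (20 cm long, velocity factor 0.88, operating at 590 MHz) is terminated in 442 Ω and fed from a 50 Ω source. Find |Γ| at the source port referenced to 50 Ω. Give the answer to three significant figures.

λ = v/f = 0.88·c / 590 MHz = 0.447 m
βl = 2π·l/λ = 2π × 0.447 = 161°
tan(βl) = -0.346
Z_in = Z_0·(Z_L + jZ_0·tanβl)/(Z_0 + jZ_L·tanβl) = 95.9 + j170 Ω
Γ_s = (Z_in − Z_s)/(Z_in + Z_s) = (45.9 + j170)/(146 + j170), |Γ_s| = 0.785

|Γ| ≈ 0.785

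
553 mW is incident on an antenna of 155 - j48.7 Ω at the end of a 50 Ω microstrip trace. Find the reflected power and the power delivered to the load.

P_reflected ≈ 167 mW; P_delivered ≈ 386 mW

|Γ| = |(105 − j48.7)/(205 − j48.7)| = 0.549
|Γ|² = 0.302
P_refl = |Γ|²·P_inc = 167 mW, P_del = (1 − |Γ|²)·P_inc = 386 mW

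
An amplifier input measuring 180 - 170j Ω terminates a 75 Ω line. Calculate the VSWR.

VSWR ≈ 4.75

Γ = (Z_L − Z_0)/(Z_L + Z_0) = (105 − j170)/(255 − j170)
|Γ| = 200/306 = 0.652
VSWR = (1 + |Γ|)/(1 − |Γ|) = 1.65/0.348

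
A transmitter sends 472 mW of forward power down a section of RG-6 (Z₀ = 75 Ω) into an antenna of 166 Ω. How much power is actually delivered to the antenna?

P_delivered ≈ 405 mW

Γ = (166 − 75)/(166 + 75) = 0.378
|Γ|² = 0.143
P_refl = |Γ|²·P_inc = 67.3 mW, P_del = (1 − |Γ|²)·P_inc = 405 mW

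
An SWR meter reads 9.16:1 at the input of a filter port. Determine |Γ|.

|Γ| = (S − 1)/(S + 1) = (9.16 − 1)/(9.16 + 1) = 8.16/10.2

|Γ| ≈ 0.803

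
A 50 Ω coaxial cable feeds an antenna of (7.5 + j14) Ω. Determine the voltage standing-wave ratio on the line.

VSWR ≈ 7.2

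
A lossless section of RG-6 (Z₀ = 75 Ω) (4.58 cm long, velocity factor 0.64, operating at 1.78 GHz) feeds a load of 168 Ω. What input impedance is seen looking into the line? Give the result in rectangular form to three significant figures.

λ = v/f = 0.64·c / 1.78 GHz = 0.108 m
βl = 2π·l/λ = 2π × 0.425 = 153°
tan(βl) = tan(153°) = -0.513
Z_in = Z_0·(Z_L + jZ_0·tanβl)/(Z_0 + jZ_L·tanβl)
     = 75·(168 − j38.4)/(75 − j86.1)

Z_in ≈ 91.5 + j66.6 Ω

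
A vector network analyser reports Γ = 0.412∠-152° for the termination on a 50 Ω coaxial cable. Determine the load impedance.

Z_L = Z_0·(1 + Γ)/(1 − Γ) = 50·(0.636 − j0.193)/(1.36 + j0.193)

Z_L ≈ 21.9 − j10.2 Ω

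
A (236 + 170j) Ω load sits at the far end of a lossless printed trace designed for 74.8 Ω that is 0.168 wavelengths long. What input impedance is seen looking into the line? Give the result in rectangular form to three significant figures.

Z_in ≈ 24.2 − j55.5 Ω

βl = 2π × 0.168 = 60.5°
tan(βl) = tan(60.5°) = 1.77
Z_in = Z_0·(Z_L + jZ_0·tanβl)/(Z_0 + jZ_L·tanβl)
     = 74.8·(236 + j302)/(-225 + j417)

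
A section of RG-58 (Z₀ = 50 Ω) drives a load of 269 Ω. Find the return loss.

Γ = (269 − 50)/(269 + 50) = 0.687
RL = −20·log₁₀|Γ| = −20·log₁₀(0.687)

RL ≈ 3.27 dB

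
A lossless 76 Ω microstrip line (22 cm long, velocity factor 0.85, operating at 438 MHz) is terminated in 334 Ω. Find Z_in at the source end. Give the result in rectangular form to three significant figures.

λ = v/f = 0.85·c / 438 MHz = 0.582 m
βl = 2π·l/λ = 2π × 0.378 = 136°
tan(βl) = tan(136°) = -0.964
Z_in = Z_0·(Z_L + jZ_0·tanβl)/(Z_0 + jZ_L·tanβl)
     = 76·(334 − j73.3)/(76 − j322)

Z_in ≈ 34 + j70.8 Ω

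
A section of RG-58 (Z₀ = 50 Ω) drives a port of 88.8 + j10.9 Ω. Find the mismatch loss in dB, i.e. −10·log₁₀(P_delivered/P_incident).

Γ = (38.8 + j10.9)/(138.8 + j10.9), |Γ| = 0.289
|Γ|² = 0.0838, so P_del/P_inc = 1 − |Γ|² = 0.916
ML = −10·log₁₀(1 − |Γ|²)

mismatch loss ≈ 0.38 dB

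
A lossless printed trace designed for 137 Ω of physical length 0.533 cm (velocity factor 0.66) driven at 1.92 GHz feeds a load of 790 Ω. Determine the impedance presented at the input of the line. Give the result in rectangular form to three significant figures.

λ = v/f = 0.66·c / 1.92 GHz = 0.103 m
βl = 2π·l/λ = 2π × 0.0517 = 18.6°
tan(βl) = tan(18.6°) = 0.337
Z_in = Z_0·(Z_L + jZ_0·tanβl)/(Z_0 + jZ_L·tanβl)
     = 137·(790 + j46.1)/(137 + j266)

Z_in ≈ 184 − j312 Ω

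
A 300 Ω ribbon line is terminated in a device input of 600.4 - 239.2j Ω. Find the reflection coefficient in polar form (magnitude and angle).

Γ ≈ 0.412 ∠ -23.7°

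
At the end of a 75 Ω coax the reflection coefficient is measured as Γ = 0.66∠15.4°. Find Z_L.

Z_L = Z_0·(1 + Γ)/(1 − Γ) = 75·(1.64 + j0.175)/(0.364 − j0.175)

Z_L ≈ 260 + j161 Ω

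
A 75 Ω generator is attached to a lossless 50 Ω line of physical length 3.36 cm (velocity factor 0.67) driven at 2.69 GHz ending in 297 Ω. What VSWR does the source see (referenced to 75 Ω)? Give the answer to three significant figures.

λ = v/f = 0.67·c / 2.69 GHz = 0.0747 m
βl = 2π·l/λ = 2π × 0.45 = 162°
tan(βl) = -0.327
Z_in = Z_0·(Z_L + jZ_0·tanβl)/(Z_0 + jZ_L·tanβl) = 68.8 + j117 Ω
Γ_s = (Z_in − Z_s)/(Z_in + Z_s) = (-6.18 + j117)/(144 + j117), |Γ_s| = 0.633
VSWR = (1 + |Γ_s|)/(1 − |Γ_s|)

VSWR ≈ 4.45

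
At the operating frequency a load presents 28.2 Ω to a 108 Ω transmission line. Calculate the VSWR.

VSWR ≈ 3.83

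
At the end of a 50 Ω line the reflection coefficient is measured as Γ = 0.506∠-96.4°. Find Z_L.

Z_L = Z_0·(1 + Γ)/(1 − Γ) = 50·(0.944 − j0.503)/(1.06 + j0.503)

Z_L ≈ 27.2 − j36.7 Ω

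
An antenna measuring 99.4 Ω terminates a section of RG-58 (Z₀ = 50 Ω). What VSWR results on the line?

Γ = (99.4 − 50)/(99.4 + 50) = 0.331
VSWR = (1 + 0.331)/(1 − 0.331)

VSWR ≈ 1.99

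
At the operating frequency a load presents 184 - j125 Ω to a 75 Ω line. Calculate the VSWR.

VSWR ≈ 3.72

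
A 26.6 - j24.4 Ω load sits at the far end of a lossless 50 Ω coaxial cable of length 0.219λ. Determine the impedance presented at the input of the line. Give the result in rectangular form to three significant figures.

Z_in ≈ 36.7 + j37.4 Ω

βl = 2π × 0.219 = 78.8°
tan(βl) = tan(78.8°) = 5.07
Z_in = Z_0·(Z_L + jZ_0·tanβl)/(Z_0 + jZ_L·tanβl)
     = 50·(26.6 + j229)/(174 + j135)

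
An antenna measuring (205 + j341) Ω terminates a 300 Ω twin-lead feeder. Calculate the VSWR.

VSWR ≈ 3.77

Γ = (Z_L − Z_0)/(Z_L + Z_0) = (-95 + j341)/(505 + j341)
|Γ| = 354/609 = 0.581
VSWR = (1 + |Γ|)/(1 − |Γ|) = 1.58/0.419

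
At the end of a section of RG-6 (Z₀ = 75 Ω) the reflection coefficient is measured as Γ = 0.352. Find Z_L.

Z_L = Z_0·(1 + Γ)/(1 − Γ) = 75·(1.35)/(0.648)

Z_L ≈ 156 Ω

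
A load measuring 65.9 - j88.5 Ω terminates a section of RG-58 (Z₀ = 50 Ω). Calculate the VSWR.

Γ = (Z_L − Z_0)/(Z_L + Z_0) = (15.9 − j88.5)/(115.9 − j88.5)
|Γ| = 89.9/146 = 0.617
VSWR = (1 + |Γ|)/(1 − |Γ|) = 1.62/0.383

VSWR ≈ 4.22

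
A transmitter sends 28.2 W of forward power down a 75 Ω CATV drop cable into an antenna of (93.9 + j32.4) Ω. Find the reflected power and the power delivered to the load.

P_reflected ≈ 1.34 W; P_delivered ≈ 26.9 W

|Γ| = |(18.9 + j32.4)/(168.9 + j32.4)| = 0.218
|Γ|² = 0.0476
P_refl = |Γ|²·P_inc = 1.34 W, P_del = (1 − |Γ|²)·P_inc = 26.9 W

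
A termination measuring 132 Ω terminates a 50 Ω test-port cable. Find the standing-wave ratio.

VSWR ≈ 2.64

For a purely resistive load, VSWR = R_L/Z_0 or Z_0/R_L (whichever > 1) = 132/50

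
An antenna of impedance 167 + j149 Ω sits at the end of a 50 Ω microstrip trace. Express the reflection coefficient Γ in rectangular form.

Γ = (Z_L − Z_0)/(Z_L + Z_0) = (117 + j149)/(217 + j149)

Γ ≈ 0.687 + j0.215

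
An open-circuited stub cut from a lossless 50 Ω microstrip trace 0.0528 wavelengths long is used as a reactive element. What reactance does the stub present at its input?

X_in ≈ -145 Ω (capacitive)

βl = 2π × 0.0528 = 19°
tan(βl) = 0.344
For an open-circuited stub, Z_in = −jZ_0·cot(βl) = −jZ_0/tan(βl)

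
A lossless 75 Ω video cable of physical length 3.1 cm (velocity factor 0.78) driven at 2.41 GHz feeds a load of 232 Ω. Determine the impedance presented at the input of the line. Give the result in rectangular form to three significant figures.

λ = v/f = 0.78·c / 2.41 GHz = 0.0971 m
βl = 2π·l/λ = 2π × 0.319 = 115°
tan(βl) = tan(115°) = -2.15
Z_in = Z_0·(Z_L + jZ_0·tanβl)/(Z_0 + jZ_L·tanβl)
     = 75·(232 − j161)/(75 − j499)

Z_in ≈ 28.8 + j30.5 Ω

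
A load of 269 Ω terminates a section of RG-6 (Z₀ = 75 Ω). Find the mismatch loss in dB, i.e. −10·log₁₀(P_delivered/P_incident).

mismatch loss ≈ 1.66 dB

Γ = (269 − 75)/(269 + 75) = 0.564
|Γ|² = 0.318, so P_del/P_inc = 1 − |Γ|² = 0.682
ML = −10·log₁₀(1 − |Γ|²)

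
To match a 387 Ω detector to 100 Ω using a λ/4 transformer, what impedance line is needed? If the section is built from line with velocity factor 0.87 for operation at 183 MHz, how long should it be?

Z_qwt = √(Z_0·R_L) = √(100 × 387) = √38700
λ = 0.87·c/f = 1.43 m, so l = λ/4 = 0.357 m

Z_qwt ≈ 197 Ω; length ≈ 35.7 cm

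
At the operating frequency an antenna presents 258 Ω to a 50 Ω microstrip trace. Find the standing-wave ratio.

VSWR ≈ 5.16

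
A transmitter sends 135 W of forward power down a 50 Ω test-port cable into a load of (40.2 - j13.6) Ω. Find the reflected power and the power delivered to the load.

P_reflected ≈ 4.56 W; P_delivered ≈ 130 W

|Γ| = |(-9.8 − j13.6)/(90.2 − j13.6)| = 0.184
|Γ|² = 0.0338
P_refl = |Γ|²·P_inc = 4.56 W, P_del = (1 − |Γ|²)·P_inc = 130 W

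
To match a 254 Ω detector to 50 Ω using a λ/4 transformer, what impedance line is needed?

Z_qwt = √(Z_0·R_L) = √(50 × 254) = √12700

Z_qwt ≈ 113 Ω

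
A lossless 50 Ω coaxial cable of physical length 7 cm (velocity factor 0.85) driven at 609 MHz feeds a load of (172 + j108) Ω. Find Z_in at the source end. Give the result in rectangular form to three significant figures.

Z_in ≈ 15.9 − j36 Ω

λ = v/f = 0.85·c / 609 MHz = 0.419 m
βl = 2π·l/λ = 2π × 0.167 = 60.2°
tan(βl) = tan(60.2°) = 1.74
Z_in = Z_0·(Z_L + jZ_0·tanβl)/(Z_0 + jZ_L·tanβl)
     = 50·(172 + j195)/(-138 + j300)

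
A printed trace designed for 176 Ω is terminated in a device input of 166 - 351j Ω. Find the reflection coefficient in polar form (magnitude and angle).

Γ = (Z_L − Z_0)/(Z_L + Z_0) = (-10 − j351)/(342 − j351)
|Γ| = 351/490 = 0.717

Γ ≈ 0.717 ∠ -45.9°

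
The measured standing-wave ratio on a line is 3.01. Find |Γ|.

|Γ| = (S − 1)/(S + 1) = (3.01 − 1)/(3.01 + 1) = 2.01/4.01

|Γ| ≈ 0.501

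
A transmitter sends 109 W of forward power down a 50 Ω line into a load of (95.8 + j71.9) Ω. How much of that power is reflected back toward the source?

|Γ| = |(45.8 + j71.9)/(145.8 + j71.9)| = 0.524
|Γ|² = 0.275
P_refl = |Γ|²·P_inc = 30 W, P_del = (1 − |Γ|²)·P_inc = 79 W

P_reflected ≈ 30 W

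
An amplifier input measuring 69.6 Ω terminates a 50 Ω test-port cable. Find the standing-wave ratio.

For a purely resistive load, VSWR = R_L/Z_0 or Z_0/R_L (whichever > 1) = 69.6/50

VSWR ≈ 1.39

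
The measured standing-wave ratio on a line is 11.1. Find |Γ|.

|Γ| = (S − 1)/(S + 1) = (11.1 − 1)/(11.1 + 1) = 10.1/12.1

|Γ| ≈ 0.835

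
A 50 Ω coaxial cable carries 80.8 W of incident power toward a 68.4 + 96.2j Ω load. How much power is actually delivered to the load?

|Γ| = |(18.4 + j96.2)/(118.4 + j96.2)| = 0.642
|Γ|² = 0.412
P_refl = |Γ|²·P_inc = 33.3 W, P_del = (1 − |Γ|²)·P_inc = 47.5 W

P_delivered ≈ 47.5 W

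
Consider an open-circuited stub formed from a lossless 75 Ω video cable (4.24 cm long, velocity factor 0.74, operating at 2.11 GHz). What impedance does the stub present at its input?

λ = v/f = 0.74·c / 2.11 GHz = 0.105 m
βl = 2π·l/λ = 2π × 0.403 = 145°
tan(βl) = -0.698
For an open-circuited stub, Z_in = −jZ_0·cot(βl) = −jZ_0/tan(βl)

Z_in ≈ +j107 Ω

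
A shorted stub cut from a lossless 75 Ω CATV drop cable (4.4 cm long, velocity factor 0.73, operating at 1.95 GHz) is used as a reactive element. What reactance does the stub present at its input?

λ = v/f = 0.73·c / 1.95 GHz = 0.112 m
βl = 2π·l/λ = 2π × 0.392 = 141°
tan(βl) = -0.809
For a shorted stub, Z_in = jZ_0·tan(βl)

X_in ≈ -60.6 Ω (capacitive)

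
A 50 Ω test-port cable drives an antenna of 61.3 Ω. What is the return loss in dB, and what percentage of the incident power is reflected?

RL ≈ 19.9 dB; 1.03% of incident power reflected

Γ = (61.3 − 50)/(61.3 + 50) = 0.102
RL = −20·log₁₀(0.102) = 19.9 dB
P_refl/P_inc = |Γ|² = 0.0103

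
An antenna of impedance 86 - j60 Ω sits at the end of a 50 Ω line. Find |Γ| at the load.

|Γ| ≈ 0.471

Γ = (Z_L − Z_0)/(Z_L + Z_0) = (36 − j60)/(136 − j60)
|Γ| = 70/149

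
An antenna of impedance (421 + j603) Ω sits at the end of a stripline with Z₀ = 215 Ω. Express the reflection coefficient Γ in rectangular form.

Γ ≈ 0.644 + j0.338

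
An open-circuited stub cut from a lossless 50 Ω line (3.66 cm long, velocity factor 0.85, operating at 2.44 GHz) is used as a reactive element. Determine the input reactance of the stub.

λ = v/f = 0.85·c / 2.44 GHz = 0.105 m
βl = 2π·l/λ = 2π × 0.35 = 126°
tan(βl) = -1.37
For an open-circuited stub, Z_in = −jZ_0·cot(βl) = −jZ_0/tan(βl)

X_in ≈ 36.4 Ω (inductive)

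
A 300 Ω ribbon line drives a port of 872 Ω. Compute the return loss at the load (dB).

Γ = (872 − 300)/(872 + 300) = 0.488
RL = −20·log₁₀|Γ| = −20·log₁₀(0.488)

RL ≈ 6.23 dB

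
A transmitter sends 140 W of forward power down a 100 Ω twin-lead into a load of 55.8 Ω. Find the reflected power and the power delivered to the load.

Γ = (55.8 − 100)/(55.8 + 100) = -0.284
|Γ|² = 0.0805
P_refl = |Γ|²·P_inc = 11.3 W, P_del = (1 − |Γ|²)·P_inc = 129 W

P_reflected ≈ 11.3 W; P_delivered ≈ 129 W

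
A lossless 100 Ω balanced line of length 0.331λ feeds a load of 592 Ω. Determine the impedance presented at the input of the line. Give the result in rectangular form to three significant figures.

Z_in ≈ 22 + j53.7 Ω

βl = 2π × 0.331 = 119°
tan(βl) = tan(119°) = -1.79
Z_in = Z_0·(Z_L + jZ_0·tanβl)/(Z_0 + jZ_L·tanβl)
     = 100·(592 − j179)/(100 − j1060)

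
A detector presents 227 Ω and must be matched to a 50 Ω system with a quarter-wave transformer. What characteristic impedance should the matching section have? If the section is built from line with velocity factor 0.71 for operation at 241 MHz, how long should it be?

Z_qwt ≈ 107 Ω; length ≈ 22.1 cm

Z_qwt = √(Z_0·R_L) = √(50 × 227) = √11350
λ = 0.71·c/f = 0.884 m, so l = λ/4 = 0.221 m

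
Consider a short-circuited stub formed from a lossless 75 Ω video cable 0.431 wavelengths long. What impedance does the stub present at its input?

βl = 2π × 0.431 = 155°
tan(βl) = -0.463
For a short-circuited stub, Z_in = jZ_0·tan(βl)

Z_in ≈ −j34.7 Ω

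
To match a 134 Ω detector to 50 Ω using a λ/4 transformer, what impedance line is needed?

Z_qwt ≈ 81.9 Ω

Z_qwt = √(Z_0·R_L) = √(50 × 134) = √6700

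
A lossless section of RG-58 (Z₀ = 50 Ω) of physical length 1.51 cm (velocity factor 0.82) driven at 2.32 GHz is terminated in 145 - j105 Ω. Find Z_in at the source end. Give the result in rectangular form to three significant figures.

λ = v/f = 0.82·c / 2.32 GHz = 0.106 m
βl = 2π·l/λ = 2π × 0.142 = 51.3°
tan(βl) = tan(51.3°) = 1.25
Z_in = Z_0·(Z_L + jZ_0·tanβl)/(Z_0 + jZ_L·tanβl)
     = 50·(145 − j42.7)/(181 + j181)

Z_in ≈ 14.2 − j25.9 Ω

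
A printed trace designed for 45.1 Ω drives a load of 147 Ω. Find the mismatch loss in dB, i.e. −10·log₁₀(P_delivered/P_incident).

Γ = (147 − 45.1)/(147 + 45.1) = 0.53
|Γ|² = 0.281, so P_del/P_inc = 1 − |Γ|² = 0.719
ML = −10·log₁₀(1 − |Γ|²)

mismatch loss ≈ 1.44 dB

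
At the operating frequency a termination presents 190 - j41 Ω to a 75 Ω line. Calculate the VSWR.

Γ = (Z_L − Z_0)/(Z_L + Z_0) = (115 − j41)/(265 − j41)
|Γ| = 122/268 = 0.455
VSWR = (1 + |Γ|)/(1 − |Γ|) = 1.46/0.545

VSWR ≈ 2.67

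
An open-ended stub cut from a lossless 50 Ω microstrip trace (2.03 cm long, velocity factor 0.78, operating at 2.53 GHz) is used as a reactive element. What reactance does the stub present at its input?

X_in ≈ -9.71 Ω (capacitive)

λ = v/f = 0.78·c / 2.53 GHz = 0.0925 m
βl = 2π·l/λ = 2π × 0.219 = 79°
tan(βl) = 5.15
For an open-ended stub, Z_in = −jZ_0·cot(βl) = −jZ_0/tan(βl)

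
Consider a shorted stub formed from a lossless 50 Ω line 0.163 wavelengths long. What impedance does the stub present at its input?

Z_in ≈ +j82.2 Ω

βl = 2π × 0.163 = 58.7°
tan(βl) = 1.64
For a shorted stub, Z_in = jZ_0·tan(βl)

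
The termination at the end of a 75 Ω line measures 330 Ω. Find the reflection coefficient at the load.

Γ = 0.63

Γ = (Z_L − Z_0)/(Z_L + Z_0) = (330 − 75)/(330 + 75) = 255/405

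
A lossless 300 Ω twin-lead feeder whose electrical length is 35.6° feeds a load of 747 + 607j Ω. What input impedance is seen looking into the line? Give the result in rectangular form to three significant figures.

tan(βl) = tan(35.6°) = 0.716
Z_in = Z_0·(Z_L + jZ_0·tanβl)/(Z_0 + jZ_L·tanβl)
     = 300·(747 + j822)/(-135 + j535)

Z_in ≈ 334 − j503 Ω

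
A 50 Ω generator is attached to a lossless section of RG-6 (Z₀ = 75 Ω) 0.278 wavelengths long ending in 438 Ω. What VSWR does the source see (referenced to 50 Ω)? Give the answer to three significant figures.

βl = 2π × 0.278 = 100°
tan(βl) = -5.63
Z_in = Z_0·(Z_L + jZ_0·tanβl)/(Z_0 + jZ_L·tanβl) = 13.2 + j12.9 Ω
Γ_s = (Z_in − Z_s)/(Z_in + Z_s) = (-36.8 + j12.9)/(63.2 + j12.9), |Γ_s| = 0.604
VSWR = (1 + |Γ_s|)/(1 − |Γ_s|)

VSWR ≈ 4.05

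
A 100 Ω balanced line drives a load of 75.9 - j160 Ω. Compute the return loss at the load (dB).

RL ≈ 3.34 dB

Γ = (-24.1 − j160)/(175.9 − j160), |Γ| = 0.68
RL = −20·log₁₀|Γ| = −20·log₁₀(0.68)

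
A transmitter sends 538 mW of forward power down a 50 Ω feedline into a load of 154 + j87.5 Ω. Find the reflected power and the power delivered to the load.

P_reflected ≈ 202 mW; P_delivered ≈ 336 mW

|Γ| = |(104 + j87.5)/(204 + j87.5)| = 0.612
|Γ|² = 0.375
P_refl = |Γ|²·P_inc = 202 mW, P_del = (1 − |Γ|²)·P_inc = 336 mW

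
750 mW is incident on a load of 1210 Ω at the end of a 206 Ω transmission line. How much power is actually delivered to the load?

P_delivered ≈ 373 mW

Γ = (1210 − 206)/(1210 + 206) = 0.709
|Γ|² = 0.503
P_refl = |Γ|²·P_inc = 377 mW, P_del = (1 − |Γ|²)·P_inc = 373 mW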